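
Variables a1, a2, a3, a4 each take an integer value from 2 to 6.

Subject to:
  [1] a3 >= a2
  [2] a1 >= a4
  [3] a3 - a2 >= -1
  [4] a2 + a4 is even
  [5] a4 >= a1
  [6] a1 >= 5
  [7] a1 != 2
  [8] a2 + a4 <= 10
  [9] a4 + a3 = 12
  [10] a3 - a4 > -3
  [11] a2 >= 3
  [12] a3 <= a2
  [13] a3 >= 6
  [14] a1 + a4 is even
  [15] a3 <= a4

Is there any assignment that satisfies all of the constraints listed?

Unsatisfiable

From constraints 12 and 13: a2 ≥ a3 ≥ 6. From constraints 5 and 6: a4 ≥ a1 ≥ 5. Hence a2 + a4 ≥ 11. But constraint 8 requires a2 + a4 ≤ 10, and 10 < 11. Contradiction.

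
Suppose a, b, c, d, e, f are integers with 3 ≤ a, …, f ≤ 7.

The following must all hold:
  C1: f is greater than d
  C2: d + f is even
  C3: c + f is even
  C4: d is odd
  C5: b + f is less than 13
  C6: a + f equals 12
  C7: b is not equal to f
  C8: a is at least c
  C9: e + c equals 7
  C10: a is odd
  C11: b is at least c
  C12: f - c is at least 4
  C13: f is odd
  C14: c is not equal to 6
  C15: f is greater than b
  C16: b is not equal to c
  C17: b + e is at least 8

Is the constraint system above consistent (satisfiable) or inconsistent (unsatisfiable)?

The assignment a = 5, b = 4, c = 3, d = 5, e = 4, f = 7 works:
  constraint 5 holds since b + f = 11.
  constraint 6 holds since a + f = 12.
The rest check out directly.

Satisfiable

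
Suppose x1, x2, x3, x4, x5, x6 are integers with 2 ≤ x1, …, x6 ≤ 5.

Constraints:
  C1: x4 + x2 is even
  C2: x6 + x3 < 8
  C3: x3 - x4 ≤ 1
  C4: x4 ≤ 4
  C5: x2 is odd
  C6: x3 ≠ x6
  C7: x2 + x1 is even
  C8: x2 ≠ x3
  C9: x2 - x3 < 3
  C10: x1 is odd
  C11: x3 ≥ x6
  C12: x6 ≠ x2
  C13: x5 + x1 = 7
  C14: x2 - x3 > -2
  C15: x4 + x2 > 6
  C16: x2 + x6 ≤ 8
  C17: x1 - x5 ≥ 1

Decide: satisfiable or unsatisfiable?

The assignment x1 = 5, x2 = 5, x3 = 4, x4 = 3, x5 = 2, x6 = 3 works:
  constraint 2 holds since x6 + x3 = 7.
  constraint 3 holds since x3 - x4 = 1.
  constraint 9 holds since x2 - x3 = 1.
The rest check out directly.

Satisfiable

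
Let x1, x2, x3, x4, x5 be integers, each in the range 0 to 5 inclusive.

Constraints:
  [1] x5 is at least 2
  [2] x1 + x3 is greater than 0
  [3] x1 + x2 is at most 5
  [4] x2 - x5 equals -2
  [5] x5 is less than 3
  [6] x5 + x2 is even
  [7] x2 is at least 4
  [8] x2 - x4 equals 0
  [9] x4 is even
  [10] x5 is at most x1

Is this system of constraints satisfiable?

Unsatisfiable

From constraints 1 and 10: x1 ≥ x5 ≥ 2. From constraint 7: x2 ≥ 4. Hence x1 + x2 ≥ 6. But constraint 3 requires x1 + x2 ≤ 5, and 5 < 6. Contradiction.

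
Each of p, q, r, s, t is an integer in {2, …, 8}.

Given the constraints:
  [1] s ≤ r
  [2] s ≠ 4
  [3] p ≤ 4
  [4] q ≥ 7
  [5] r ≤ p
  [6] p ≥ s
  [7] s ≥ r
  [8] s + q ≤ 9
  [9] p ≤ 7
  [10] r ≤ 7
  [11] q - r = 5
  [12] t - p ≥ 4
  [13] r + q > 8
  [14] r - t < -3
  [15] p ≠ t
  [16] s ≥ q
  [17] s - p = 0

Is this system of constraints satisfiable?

From constraints 4 and 16: s ≥ q and q ≥ 7, so s ≥ 7. From constraints 3 and 6: s ≤ p and p ≤ 4, so s ≤ 4. But 4 < 7, so no value of s works.

Unsatisfiable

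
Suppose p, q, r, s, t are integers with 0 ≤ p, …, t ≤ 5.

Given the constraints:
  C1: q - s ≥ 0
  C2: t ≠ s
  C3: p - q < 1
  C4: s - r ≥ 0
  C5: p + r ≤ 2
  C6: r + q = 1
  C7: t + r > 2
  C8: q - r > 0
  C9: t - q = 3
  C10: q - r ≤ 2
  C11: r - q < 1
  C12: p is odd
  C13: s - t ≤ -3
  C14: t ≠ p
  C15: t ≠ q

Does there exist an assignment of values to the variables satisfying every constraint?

Satisfiable

Setting (p, q, r, s, t) = (1, 1, 0, 0, 4) satisfies everything: constraint 1: q - s = 1; constraint 3: p - q = 0; constraint 4: s - r = 0, and the others follow.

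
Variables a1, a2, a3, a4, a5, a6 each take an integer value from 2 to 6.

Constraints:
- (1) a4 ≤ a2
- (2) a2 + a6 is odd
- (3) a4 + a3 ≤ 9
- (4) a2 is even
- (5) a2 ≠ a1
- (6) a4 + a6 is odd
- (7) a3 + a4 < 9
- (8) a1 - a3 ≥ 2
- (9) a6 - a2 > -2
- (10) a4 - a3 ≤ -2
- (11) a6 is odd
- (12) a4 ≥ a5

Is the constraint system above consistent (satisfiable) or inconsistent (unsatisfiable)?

Setting (a1, a2, a3, a4, a5, a6) = (6, 2, 4, 2, 2, 3) satisfies everything: constraint 3: a4 + a3 = 6; constraint 7: a3 + a4 = 6, and the others follow.

Satisfiable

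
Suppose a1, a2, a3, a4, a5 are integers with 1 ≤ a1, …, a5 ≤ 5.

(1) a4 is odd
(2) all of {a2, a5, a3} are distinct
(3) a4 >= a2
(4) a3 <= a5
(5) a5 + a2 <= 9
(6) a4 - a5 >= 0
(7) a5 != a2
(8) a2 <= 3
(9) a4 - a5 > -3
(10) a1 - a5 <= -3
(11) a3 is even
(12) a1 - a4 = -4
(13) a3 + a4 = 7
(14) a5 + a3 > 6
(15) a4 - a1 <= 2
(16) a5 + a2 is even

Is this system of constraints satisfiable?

Unsatisfiable

Constraints 6, 10, and 15 give a5 − a1 ≥ 3, a1 − a4 ≥ -2, a4 − a5 ≥ 0.
Adding all 3 inequalities: the left sides telescope to 0, and the right sides sum to 3 + (-2) + 0 = 1. So 0 ≥ 1, which is false.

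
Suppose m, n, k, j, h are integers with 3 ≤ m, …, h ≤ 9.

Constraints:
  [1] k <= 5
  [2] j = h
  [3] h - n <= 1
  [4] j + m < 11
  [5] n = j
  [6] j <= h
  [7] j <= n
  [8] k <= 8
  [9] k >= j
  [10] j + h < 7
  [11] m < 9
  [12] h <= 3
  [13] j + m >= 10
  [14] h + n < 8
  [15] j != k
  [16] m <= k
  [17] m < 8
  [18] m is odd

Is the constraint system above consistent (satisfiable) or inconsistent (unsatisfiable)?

From constraints 6 and 12: j ≤ h ≤ 3. From constraints 1 and 16: m ≤ k ≤ 5. Hence j + m ≤ 8. But constraint 13 requires j + m ≥ 10, and 10 > 8. Contradiction.

Unsatisfiable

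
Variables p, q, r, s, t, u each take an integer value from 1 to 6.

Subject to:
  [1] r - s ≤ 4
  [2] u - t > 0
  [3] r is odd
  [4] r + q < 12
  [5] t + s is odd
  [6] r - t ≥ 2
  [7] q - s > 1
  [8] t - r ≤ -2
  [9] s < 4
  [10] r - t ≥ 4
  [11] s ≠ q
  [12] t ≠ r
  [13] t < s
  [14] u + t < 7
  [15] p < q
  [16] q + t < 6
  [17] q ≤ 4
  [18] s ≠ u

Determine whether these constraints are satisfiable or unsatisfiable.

Satisfiable

Try p = 2, q = 4, r = 5, s = 2, t = 1, u = 3.
Check constraint 1: r - s = 3; constraint 2: u - t = 2; constraint 4: r + q = 9. The remaining constraints are straightforward to verify.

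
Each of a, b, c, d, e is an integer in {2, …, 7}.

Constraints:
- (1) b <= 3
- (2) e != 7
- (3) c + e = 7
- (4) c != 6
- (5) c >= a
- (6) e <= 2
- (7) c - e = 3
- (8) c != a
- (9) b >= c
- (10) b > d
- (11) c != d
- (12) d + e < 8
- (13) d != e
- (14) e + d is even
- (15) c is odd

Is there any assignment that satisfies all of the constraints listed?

From constraints 1 and 9: c ≤ b ≤ 3. From constraint 6: e ≤ 2. Hence c + e ≤ 5. But constraint 3 requires c + e = 7, and 7 > 5. Contradiction.

Unsatisfiable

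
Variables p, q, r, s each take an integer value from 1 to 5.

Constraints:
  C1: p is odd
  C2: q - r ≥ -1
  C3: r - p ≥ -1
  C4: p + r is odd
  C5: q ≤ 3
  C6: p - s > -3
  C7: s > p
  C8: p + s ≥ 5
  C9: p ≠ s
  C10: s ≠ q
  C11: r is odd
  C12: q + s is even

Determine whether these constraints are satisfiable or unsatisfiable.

Constraint 1 makes p odd and constraint 11 makes r odd, so p + r must be even. Constraint 4 says p + r is odd — contradiction.

Unsatisfiable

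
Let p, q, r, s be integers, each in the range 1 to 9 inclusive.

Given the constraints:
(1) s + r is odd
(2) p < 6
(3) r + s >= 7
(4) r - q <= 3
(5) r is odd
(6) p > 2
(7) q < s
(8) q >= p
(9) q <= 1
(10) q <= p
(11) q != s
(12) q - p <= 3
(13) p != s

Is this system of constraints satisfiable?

Unsatisfiable

From constraint 6: p ≥ 3. From constraints 8 and 9: p ≤ q and q ≤ 1, so p ≤ 1. But 1 < 3, so no value of p works.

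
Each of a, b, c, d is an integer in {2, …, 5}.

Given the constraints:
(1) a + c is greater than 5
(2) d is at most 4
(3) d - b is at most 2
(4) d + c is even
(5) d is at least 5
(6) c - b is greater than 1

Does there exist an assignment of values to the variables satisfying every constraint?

From constraint 5: d ≥ 5. From constraint 2: d ≤ 4. But 4 < 5, so no value of d works.

Unsatisfiable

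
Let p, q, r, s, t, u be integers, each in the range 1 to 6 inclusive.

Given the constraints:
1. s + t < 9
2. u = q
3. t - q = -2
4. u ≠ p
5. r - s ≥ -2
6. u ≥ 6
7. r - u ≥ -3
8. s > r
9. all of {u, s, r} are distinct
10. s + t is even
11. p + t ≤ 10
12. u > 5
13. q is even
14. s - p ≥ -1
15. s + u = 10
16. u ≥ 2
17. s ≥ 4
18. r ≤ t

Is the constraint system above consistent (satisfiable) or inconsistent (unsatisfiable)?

One satisfying assignment is p = 4, q = 6, r = 3, s = 4, t = 4, u = 6.
For the less obvious constraints — constraint 1: s + t = 8; constraint 3: t - q = -2; constraint 5: r - s = -1 — and the others hold by inspection.

Satisfiable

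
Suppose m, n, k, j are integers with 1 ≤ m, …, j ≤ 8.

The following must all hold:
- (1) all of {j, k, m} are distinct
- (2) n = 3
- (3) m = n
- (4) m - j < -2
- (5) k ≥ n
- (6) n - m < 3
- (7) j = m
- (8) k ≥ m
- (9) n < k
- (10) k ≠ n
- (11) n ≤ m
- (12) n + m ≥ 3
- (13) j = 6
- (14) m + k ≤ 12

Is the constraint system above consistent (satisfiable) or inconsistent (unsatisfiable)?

Unsatisfiable

Constraint 13 fixes j = 6 and constraint 2 fixes n = 3. Constraints 3 and 7 give j = m = n, so j = n. But 6 ≠ 3 — contradiction.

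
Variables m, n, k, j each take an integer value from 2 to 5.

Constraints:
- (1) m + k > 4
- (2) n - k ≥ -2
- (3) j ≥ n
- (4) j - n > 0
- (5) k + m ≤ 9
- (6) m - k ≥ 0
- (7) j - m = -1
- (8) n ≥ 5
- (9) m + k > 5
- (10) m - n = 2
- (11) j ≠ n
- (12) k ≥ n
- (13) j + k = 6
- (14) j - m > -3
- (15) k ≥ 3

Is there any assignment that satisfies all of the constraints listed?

Unsatisfiable

From constraints 3 and 8: j ≥ n ≥ 5. From constraint 15: k ≥ 3. Hence j + k ≥ 8. But constraint 13 requires j + k = 6, and 6 < 8. Contradiction.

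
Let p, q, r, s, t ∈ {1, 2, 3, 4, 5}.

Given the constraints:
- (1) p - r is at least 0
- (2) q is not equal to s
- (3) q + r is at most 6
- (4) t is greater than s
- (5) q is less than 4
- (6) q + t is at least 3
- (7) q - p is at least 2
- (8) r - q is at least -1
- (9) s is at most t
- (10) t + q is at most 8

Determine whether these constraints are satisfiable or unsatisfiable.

Unsatisfiable

Constraints 1, 7, and 8 give r − q ≥ -1, q − p ≥ 2, p − r ≥ 0.
Adding all 3 inequalities: the left sides telescope to 0, and the right sides sum to (-1) + 2 + 0 = 1. So 0 ≥ 1, which is false.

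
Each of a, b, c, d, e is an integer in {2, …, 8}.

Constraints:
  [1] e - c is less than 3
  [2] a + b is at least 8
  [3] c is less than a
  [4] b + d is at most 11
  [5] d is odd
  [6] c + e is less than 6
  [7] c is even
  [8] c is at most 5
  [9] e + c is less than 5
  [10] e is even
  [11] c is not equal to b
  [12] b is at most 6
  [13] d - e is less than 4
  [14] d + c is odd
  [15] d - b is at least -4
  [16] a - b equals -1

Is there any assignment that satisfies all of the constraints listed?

Satisfiable

Setting (a, b, c, d, e) = (5, 6, 2, 5, 2) satisfies everything: constraint 1: e - c = 0; constraint 2: a + b = 11; constraint 4: b + d = 11, and the others follow.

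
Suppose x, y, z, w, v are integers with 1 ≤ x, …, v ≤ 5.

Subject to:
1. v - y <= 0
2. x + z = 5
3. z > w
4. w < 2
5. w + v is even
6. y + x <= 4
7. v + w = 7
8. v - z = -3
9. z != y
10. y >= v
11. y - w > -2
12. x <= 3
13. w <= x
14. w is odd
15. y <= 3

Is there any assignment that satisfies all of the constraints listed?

Unsatisfiable

From constraints 10 and 15: v ≤ y ≤ 3. From constraints 12 and 13: w ≤ x ≤ 3. Hence v + w ≤ 6. But constraint 7 requires v + w = 7, and 7 > 6. Contradiction.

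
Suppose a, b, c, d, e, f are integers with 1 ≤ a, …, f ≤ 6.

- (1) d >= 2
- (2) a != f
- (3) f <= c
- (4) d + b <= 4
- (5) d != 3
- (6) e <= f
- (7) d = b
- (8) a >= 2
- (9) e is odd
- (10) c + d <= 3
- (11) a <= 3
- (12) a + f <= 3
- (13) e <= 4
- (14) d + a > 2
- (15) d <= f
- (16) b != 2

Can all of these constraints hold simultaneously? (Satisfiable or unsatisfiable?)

Unsatisfiable

From constraint 8: a ≥ 2. From constraints 1 and 15: f ≥ d ≥ 2. Hence a + f ≥ 4. But constraint 12 requires a + f ≤ 3, and 3 < 4. Contradiction.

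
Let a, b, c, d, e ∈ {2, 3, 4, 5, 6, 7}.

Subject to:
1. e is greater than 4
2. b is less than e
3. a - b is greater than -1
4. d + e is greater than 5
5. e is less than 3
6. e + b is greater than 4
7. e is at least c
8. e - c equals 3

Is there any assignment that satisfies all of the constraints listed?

From constraint 1: e ≥ 5. From constraint 5: e ≤ 2. But 2 < 5, so no value of e works.

Unsatisfiable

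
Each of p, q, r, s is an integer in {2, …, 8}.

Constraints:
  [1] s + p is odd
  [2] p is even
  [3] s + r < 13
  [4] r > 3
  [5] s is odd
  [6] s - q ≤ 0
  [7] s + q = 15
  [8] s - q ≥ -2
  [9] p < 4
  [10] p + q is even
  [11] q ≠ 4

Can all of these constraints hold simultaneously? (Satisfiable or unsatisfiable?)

Take p = 2, q = 8, r = 5, s = 7. Then constraint 3: s + r = 12; constraint 6: s - q = -1; constraint 7: s + q = 15, and every other listed constraint is also met.

Satisfiable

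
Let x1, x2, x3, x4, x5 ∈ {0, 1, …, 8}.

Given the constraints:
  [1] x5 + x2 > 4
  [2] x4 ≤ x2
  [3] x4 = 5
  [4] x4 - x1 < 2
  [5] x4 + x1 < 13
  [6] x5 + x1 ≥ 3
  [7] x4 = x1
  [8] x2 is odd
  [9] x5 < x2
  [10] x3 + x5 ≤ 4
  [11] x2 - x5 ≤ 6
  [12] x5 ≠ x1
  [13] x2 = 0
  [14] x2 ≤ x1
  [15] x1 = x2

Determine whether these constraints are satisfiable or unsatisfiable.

Constraint 3 fixes x4 = 5 and constraint 13 fixes x2 = 0. Constraints 7 and 15 give x4 = x1 = x2, so x4 = x2. But 5 ≠ 0 — contradiction.

Unsatisfiable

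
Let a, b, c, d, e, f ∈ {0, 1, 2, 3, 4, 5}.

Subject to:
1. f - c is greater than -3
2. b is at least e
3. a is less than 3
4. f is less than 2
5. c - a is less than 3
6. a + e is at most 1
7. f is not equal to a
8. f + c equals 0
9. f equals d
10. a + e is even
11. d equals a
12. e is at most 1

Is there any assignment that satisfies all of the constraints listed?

Unsatisfiable

From constraints 9 and 11, f = d = a, so f = a. But constraint 7 says f ≠ a. Contradiction.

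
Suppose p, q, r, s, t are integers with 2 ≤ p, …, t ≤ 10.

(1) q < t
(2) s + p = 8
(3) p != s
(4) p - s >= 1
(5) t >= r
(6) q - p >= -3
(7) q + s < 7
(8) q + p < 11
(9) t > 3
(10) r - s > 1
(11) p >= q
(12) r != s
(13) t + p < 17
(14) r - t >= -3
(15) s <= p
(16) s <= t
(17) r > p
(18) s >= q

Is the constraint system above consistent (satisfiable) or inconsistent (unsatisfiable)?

Satisfiable

One satisfying assignment is p = 5, q = 3, r = 7, s = 3, t = 10.
For the less obvious constraints — constraint 2: s + p = 8; constraint 4: p - s = 2; constraint 6: q - p = -2 — and the others hold by inspection.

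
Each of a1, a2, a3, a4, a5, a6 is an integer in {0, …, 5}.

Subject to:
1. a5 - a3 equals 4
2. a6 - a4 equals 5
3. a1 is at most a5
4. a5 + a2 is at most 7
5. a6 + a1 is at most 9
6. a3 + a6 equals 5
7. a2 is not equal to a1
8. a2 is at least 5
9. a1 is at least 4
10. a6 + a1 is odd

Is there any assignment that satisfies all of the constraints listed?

Unsatisfiable

From constraints 3 and 9: a5 ≥ a1 ≥ 4. From constraint 8: a2 ≥ 5. Hence a5 + a2 ≥ 9. But constraint 4 requires a5 + a2 ≤ 7, and 7 < 9. Contradiction.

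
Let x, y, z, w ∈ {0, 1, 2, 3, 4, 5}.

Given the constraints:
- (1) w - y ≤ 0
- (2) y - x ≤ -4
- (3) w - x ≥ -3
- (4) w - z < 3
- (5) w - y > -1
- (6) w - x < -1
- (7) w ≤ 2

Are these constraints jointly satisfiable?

Constraints 1, 2, and 3 give x − y ≥ 4, y − w ≥ 0, w − x ≥ -3.
Adding all 3 inequalities: the left sides telescope to 0, and the right sides sum to 4 + 0 + (-3) = 1. So 0 ≥ 1, which is false.

Unsatisfiable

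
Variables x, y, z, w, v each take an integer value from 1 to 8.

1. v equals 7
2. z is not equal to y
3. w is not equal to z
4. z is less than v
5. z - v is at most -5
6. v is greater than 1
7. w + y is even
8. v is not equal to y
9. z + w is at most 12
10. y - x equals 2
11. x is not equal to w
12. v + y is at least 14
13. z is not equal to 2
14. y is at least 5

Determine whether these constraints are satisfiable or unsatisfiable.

Satisfiable

Try x = 6, y = 8, z = 1, w = 8, v = 7.
Check constraint 5: z - v = -6; constraint 9: z + w = 9; constraint 10: y - x = 2. The remaining constraints are straightforward to verify.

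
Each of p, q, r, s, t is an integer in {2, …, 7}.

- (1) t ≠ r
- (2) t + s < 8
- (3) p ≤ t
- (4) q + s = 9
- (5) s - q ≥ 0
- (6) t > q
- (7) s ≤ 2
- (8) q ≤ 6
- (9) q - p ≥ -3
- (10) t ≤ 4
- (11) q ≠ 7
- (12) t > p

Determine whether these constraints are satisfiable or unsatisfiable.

Unsatisfiable

From constraint 8: q ≤ 6. From constraint 7: s ≤ 2. Hence q + s ≤ 8. But constraint 4 requires q + s = 9, and 9 > 8. Contradiction.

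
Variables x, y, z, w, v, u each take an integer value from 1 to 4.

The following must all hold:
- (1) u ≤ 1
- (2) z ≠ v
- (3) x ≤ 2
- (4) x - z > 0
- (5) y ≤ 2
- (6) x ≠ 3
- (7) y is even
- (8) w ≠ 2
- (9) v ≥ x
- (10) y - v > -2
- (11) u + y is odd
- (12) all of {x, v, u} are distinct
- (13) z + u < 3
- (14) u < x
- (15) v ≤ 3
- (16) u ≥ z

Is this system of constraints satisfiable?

Try x = 2, y = 2, z = 1, w = 4, v = 3, u = 1.
Check constraint 4: x - z = 1; constraint 10: y - v = -1; constraint 13: z + u = 2. The remaining constraints are straightforward to verify.

Satisfiable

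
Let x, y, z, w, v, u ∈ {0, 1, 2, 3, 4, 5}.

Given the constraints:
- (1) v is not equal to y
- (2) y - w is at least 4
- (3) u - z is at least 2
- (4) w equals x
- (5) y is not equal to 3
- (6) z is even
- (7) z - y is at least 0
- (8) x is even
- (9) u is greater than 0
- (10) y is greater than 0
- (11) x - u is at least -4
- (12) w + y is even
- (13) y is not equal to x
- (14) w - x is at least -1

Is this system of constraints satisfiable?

Constraints 2, 3, 7, 11, and 14 give w − x ≥ -1, x − u ≥ -4, u − z ≥ 2, z − y ≥ 0, y − w ≥ 4.
Adding all 5 inequalities: the left sides telescope to 0, and the right sides sum to (-1) + (-4) + 2 + 0 + 4 = 1. So 0 ≥ 1, which is false.

Unsatisfiable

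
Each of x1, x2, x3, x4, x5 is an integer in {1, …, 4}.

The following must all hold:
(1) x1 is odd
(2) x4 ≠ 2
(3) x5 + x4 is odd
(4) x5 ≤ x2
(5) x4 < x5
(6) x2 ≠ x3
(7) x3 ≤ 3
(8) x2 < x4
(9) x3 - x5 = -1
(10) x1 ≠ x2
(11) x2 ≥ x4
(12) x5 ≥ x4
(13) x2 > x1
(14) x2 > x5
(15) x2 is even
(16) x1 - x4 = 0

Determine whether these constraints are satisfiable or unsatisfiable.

Constraints 5, 8, and 14 give x2 < x4, x4 < x5, x5 < x2. Chaining: x2 < x4 < x5 < x2, which forces x2 < x2 — impossible.

Unsatisfiable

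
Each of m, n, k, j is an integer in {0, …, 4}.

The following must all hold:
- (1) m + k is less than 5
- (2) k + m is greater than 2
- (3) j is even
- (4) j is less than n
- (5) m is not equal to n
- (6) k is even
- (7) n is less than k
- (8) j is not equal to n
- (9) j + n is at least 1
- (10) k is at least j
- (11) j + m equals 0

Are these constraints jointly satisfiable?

Satisfiable

The assignment m = 0, n = 3, k = 4, j = 0 works:
  constraint 1 holds since m + k = 4.
  constraint 2 holds since k + m = 4.
  constraint 9 holds since j + n = 3.
The rest check out directly.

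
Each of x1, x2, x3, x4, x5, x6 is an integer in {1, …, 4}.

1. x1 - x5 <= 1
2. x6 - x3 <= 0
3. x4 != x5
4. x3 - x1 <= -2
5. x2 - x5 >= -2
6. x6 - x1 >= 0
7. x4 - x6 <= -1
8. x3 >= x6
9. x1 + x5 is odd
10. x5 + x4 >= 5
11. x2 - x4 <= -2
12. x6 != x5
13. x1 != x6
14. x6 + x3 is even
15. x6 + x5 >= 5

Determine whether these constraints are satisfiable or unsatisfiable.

Unsatisfiable

Constraints 1, 2, 4, 5, 7, and 11 give x2 − x5 ≥ -2, x5 − x1 ≥ -1, x1 − x3 ≥ 2, x3 − x6 ≥ 0, x6 − x4 ≥ 1, x4 − x2 ≥ 2.
Adding all 6 inequalities: the left sides telescope to 0, and the right sides sum to (-2) + (-1) + 2 + 0 + 1 + 2 = 2. So 0 ≥ 2, which is false.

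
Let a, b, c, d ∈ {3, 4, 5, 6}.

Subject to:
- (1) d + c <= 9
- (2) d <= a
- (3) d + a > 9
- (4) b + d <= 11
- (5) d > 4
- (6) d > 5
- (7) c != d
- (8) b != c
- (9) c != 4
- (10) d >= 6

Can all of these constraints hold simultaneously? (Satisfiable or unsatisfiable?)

Try a = 6, b = 5, c = 3, d = 6.
Check constraint 1: d + c = 9; constraint 3: d + a = 12; constraint 4: b + d = 11. The remaining constraints are straightforward to verify.

Satisfiable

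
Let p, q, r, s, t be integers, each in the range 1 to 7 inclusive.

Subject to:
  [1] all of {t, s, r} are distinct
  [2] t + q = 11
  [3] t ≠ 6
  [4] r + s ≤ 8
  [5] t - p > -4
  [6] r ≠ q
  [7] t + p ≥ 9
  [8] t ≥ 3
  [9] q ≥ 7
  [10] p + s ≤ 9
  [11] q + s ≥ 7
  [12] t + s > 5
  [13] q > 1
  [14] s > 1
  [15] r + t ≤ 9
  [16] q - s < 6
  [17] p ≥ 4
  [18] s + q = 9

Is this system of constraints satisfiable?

Satisfiable

The assignment p = 6, q = 7, r = 5, s = 2, t = 4 works:
  constraint 2 holds since t + q = 11.
  constraint 4 holds since r + s = 7.
The rest check out directly.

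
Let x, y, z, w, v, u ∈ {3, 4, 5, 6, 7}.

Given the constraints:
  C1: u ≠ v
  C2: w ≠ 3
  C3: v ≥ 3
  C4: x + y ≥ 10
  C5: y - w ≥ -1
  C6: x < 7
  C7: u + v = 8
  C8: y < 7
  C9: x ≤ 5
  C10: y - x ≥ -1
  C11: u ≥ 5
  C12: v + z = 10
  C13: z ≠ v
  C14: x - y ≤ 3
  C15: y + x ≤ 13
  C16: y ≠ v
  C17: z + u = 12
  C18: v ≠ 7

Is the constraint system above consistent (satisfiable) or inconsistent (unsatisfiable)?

The assignment x = 5, y = 5, z = 7, w = 4, v = 3, u = 5 works:
  constraint 4 holds since x + y = 10.
  constraint 5 holds since y - w = 1.
The rest check out directly.

Satisfiable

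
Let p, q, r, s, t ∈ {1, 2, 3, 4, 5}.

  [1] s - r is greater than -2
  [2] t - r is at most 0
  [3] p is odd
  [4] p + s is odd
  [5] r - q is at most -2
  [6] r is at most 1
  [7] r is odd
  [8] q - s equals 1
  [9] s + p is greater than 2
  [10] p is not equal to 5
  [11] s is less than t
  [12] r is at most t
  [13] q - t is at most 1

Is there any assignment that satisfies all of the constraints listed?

Unsatisfiable

Constraints 2, 5, and 13 give t − q ≥ -1, q − r ≥ 2, r − t ≥ 0.
Adding all 3 inequalities: the left sides telescope to 0, and the right sides sum to (-1) + 2 + 0 = 1. So 0 ≥ 1, which is false.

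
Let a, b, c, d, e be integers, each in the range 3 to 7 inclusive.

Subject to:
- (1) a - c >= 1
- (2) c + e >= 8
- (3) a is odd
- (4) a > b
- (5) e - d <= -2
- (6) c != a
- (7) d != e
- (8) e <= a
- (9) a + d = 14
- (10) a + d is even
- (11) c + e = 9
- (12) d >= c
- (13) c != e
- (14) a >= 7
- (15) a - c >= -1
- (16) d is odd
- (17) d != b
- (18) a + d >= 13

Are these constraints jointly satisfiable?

Setting (a, b, c, d, e) = (7, 5, 6, 7, 3) satisfies everything: constraint 1: a - c = 1; constraint 2: c + e = 9; constraint 5: e - d = -4, and the others follow.

Satisfiable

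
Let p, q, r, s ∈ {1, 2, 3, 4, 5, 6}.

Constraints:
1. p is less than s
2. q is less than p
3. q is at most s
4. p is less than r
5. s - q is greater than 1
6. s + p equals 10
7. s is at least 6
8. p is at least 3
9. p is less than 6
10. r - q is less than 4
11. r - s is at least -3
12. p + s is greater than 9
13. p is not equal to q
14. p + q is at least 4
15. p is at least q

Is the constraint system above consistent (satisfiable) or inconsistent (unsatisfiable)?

Satisfiable

Take p = 4, q = 3, r = 6, s = 6. Then constraint 5: s - q = 3; constraint 6: s + p = 10, and every other listed constraint is also met.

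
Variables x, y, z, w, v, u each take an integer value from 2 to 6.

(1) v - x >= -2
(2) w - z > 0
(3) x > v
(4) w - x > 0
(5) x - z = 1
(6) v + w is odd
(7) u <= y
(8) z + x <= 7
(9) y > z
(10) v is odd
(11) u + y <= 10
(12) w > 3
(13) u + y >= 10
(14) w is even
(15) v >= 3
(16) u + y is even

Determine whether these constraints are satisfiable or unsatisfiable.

Setting (x, y, z, w, v, u) = (4, 5, 3, 6, 3, 5) satisfies everything: constraint 1: v - x = -1; constraint 2: w - z = 3, and the others follow.

Satisfiable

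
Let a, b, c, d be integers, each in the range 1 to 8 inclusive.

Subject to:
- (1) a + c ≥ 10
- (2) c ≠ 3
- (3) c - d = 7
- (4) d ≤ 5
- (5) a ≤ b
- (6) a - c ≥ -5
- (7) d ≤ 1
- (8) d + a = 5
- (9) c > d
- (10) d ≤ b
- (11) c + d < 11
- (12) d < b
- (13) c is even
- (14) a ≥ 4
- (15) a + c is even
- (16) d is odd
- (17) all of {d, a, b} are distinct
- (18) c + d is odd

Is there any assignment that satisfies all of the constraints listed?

Try a = 4, b = 8, c = 8, d = 1.
Check constraint 1: a + c = 12; constraint 3: c - d = 7; constraint 6: a - c = -4. The remaining constraints are straightforward to verify.

Satisfiable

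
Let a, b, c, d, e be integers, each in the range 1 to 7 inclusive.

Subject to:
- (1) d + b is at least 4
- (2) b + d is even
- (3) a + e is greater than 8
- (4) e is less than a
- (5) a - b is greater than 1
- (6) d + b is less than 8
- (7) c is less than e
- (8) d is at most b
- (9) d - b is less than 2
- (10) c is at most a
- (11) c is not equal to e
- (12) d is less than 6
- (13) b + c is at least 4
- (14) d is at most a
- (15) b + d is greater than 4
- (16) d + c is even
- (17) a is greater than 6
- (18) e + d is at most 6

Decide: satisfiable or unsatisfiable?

Satisfiable

Try a = 7, b = 3, c = 1, d = 3, e = 2.
Check constraint 1: d + b = 6; constraint 3: a + e = 9. The remaining constraints are straightforward to verify.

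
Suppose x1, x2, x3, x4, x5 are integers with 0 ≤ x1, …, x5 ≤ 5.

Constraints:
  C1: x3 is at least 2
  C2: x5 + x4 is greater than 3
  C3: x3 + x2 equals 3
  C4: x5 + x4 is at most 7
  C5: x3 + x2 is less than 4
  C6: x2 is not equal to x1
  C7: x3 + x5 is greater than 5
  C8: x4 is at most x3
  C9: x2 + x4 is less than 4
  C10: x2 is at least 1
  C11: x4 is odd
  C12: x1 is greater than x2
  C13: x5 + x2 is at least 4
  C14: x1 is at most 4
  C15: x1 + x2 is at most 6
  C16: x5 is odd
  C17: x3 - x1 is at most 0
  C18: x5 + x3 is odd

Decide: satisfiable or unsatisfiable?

Setting (x1, x2, x3, x4, x5) = (2, 1, 2, 1, 5) satisfies everything: constraint 2: x5 + x4 = 6; constraint 3: x3 + x2 = 3; constraint 4: x5 + x4 = 6, and the others follow.

Satisfiable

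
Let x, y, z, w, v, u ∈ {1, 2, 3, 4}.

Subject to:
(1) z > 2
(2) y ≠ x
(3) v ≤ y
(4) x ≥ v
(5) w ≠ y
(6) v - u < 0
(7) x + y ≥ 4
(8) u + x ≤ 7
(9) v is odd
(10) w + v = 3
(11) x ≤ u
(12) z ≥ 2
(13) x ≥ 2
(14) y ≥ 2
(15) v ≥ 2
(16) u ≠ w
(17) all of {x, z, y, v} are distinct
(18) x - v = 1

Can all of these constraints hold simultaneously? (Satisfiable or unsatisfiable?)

Unsatisfiable

Constraints 12, 13, 14, and 15 confine each of x, z, y, v to the 3 values {2, …, 4} (the domain already gives each ≤ 4).
Constraint 17 requires all 4 of them to be distinct, but only 3 values are available — impossible by the pigeonhole principle.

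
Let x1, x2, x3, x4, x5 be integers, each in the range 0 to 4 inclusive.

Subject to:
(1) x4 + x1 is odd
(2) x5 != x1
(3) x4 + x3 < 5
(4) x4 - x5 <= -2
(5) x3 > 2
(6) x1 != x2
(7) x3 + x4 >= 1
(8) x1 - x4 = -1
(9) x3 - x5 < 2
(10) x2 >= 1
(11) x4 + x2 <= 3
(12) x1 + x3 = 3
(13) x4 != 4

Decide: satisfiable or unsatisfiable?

Try x1 = 0, x2 = 1, x3 = 3, x4 = 1, x5 = 4.
Check constraint 3: x4 + x3 = 4; constraint 4: x4 - x5 = -3; constraint 7: x3 + x4 = 4. The remaining constraints are straightforward to verify.

Satisfiable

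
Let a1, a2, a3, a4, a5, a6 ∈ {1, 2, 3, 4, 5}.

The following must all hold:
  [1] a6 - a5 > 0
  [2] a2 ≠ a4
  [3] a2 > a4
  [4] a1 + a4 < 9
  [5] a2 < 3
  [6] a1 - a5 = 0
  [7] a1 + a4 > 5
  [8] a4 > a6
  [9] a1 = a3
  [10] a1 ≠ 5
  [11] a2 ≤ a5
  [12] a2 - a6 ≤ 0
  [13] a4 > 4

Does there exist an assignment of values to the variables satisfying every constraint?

Constraints 1, 3, 8, and 11 give a2 ≤ a5, a5 < a6, a6 < a4, a4 < a2. Chaining: a2 ≤ a5 < a6 < a4 < a2, which forces a2 < a2 — impossible.

Unsatisfiable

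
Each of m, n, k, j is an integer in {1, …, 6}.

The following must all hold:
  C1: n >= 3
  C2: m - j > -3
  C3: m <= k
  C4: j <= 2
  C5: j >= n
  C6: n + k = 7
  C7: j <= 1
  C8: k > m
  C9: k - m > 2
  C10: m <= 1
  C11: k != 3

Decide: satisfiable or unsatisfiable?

From constraint 1: n ≥ 3. From constraints 5 and 7: n ≤ j and j ≤ 1, so n ≤ 1. But 1 < 3, so no value of n works.

Unsatisfiable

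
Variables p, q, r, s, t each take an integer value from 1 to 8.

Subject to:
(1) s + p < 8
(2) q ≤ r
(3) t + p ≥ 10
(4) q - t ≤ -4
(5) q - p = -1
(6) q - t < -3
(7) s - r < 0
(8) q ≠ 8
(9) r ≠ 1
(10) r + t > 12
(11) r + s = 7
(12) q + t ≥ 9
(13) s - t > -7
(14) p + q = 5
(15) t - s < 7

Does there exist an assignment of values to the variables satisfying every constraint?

One satisfying assignment is p = 3, q = 2, r = 5, s = 2, t = 8.
For the less obvious constraints — constraint 1: s + p = 5; constraint 3: t + p = 11 — and the others hold by inspection.

Satisfiable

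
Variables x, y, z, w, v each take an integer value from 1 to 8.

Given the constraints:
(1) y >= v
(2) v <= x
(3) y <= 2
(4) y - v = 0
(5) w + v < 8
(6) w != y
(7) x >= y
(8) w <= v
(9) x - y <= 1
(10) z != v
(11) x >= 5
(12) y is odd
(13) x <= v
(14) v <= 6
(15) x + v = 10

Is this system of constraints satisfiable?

Unsatisfiable

From constraints 11 and 13: v ≥ x and x ≥ 5, so v ≥ 5. From constraints 1 and 3: v ≤ y and y ≤ 2, so v ≤ 2. But 2 < 5, so no value of v works.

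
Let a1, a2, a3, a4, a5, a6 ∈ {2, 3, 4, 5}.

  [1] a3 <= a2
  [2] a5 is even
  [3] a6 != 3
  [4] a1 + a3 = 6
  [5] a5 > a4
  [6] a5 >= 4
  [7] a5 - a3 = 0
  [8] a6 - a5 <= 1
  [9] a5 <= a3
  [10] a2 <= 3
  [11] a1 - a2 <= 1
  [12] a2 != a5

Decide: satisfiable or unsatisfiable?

Unsatisfiable

From constraints 6 and 9: a3 ≥ a5 and a5 ≥ 4, so a3 ≥ 4. From constraints 1 and 10: a3 ≤ a2 and a2 ≤ 3, so a3 ≤ 3. But 3 < 4, so no value of a3 works.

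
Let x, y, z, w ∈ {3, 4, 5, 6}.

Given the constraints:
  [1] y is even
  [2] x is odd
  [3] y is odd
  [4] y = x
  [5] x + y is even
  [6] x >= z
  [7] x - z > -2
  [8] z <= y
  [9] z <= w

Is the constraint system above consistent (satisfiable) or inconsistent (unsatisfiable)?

Constraint 2 makes x odd and constraint 1 makes y even, so x + y must be odd. Constraint 5 says x + y is even — contradiction.

Unsatisfiable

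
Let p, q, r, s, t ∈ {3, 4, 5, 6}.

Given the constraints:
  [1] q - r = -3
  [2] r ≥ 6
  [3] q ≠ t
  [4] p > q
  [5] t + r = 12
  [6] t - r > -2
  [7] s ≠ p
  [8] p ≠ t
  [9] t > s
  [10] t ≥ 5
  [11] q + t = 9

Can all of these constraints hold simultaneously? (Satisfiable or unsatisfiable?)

Setting (p, q, r, s, t) = (4, 3, 6, 3, 6) satisfies everything: constraint 1: q - r = -3; constraint 5: t + r = 12, and the others follow.

Satisfiable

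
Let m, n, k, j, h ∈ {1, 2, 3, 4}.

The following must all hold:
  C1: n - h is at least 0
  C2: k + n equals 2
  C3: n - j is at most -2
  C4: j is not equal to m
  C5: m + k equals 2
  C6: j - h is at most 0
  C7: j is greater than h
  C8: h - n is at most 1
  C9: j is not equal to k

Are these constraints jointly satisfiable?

Unsatisfiable

Constraints 1, 3, and 6 give n − h ≥ 0, h − j ≥ 0, j − n ≥ 2.
Adding all 3 inequalities: the left sides telescope to 0, and the right sides sum to 0 + 0 + 2 = 2. So 0 ≥ 2, which is false.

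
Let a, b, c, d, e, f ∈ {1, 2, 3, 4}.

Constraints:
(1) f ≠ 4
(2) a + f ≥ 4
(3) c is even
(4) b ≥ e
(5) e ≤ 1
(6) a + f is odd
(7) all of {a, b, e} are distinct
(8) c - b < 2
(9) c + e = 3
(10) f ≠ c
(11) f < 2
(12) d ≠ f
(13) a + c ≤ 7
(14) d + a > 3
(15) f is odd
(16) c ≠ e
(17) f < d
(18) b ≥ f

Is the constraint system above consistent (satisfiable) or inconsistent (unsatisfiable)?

Take a = 4, b = 2, c = 2, d = 2, e = 1, f = 1. Then constraint 2: a + f = 5; constraint 8: c - b = 0, and every other listed constraint is also met.

Satisfiable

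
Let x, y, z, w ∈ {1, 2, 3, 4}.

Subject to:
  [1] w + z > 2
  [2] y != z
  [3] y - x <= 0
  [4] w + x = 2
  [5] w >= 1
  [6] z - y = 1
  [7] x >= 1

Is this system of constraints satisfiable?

One satisfying assignment is x = 1, y = 1, z = 2, w = 1.
For the less obvious constraints — constraint 1: w + z = 3; constraint 3: y - x = 0; constraint 4: w + x = 2 — and the others hold by inspection.

Satisfiable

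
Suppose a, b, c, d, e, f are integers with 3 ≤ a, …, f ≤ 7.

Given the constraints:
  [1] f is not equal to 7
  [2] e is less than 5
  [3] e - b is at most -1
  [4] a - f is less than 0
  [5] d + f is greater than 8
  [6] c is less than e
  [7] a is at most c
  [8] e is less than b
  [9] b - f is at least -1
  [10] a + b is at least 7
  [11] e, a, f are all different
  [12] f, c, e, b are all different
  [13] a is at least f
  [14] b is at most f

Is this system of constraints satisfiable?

Unsatisfiable

Constraints 6, 7, 8, 13, and 14 give e < b, b ≤ f, f ≤ a, a ≤ c, c < e. Chaining: e < b ≤ f ≤ a ≤ c < e, which forces e < e — impossible.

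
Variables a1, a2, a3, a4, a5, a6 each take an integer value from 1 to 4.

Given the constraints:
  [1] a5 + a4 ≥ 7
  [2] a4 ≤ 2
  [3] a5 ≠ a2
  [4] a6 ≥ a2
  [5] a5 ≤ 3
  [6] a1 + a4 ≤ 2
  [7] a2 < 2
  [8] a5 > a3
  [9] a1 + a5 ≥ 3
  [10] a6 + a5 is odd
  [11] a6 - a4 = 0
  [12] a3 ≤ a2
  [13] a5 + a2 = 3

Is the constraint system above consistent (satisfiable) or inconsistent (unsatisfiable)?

From constraint 5: a5 ≤ 3. From constraint 2: a4 ≤ 2. Hence a5 + a4 ≤ 5. But constraint 1 requires a5 + a4 ≥ 7, and 7 > 5. Contradiction.

Unsatisfiable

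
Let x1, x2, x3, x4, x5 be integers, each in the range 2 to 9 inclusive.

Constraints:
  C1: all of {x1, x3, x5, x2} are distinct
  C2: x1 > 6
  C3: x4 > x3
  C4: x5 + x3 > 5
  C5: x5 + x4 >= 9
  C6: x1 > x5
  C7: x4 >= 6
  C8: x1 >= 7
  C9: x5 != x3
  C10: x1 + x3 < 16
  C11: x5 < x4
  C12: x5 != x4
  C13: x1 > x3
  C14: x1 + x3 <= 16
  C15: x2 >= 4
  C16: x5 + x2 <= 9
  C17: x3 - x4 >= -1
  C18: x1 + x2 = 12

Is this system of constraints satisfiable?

Satisfiable

Setting (x1, x2, x3, x4, x5) = (8, 4, 6, 7, 2) satisfies everything: constraint 4: x5 + x3 = 8; constraint 5: x5 + x4 = 9; constraint 10: x1 + x3 = 14, and the others follow.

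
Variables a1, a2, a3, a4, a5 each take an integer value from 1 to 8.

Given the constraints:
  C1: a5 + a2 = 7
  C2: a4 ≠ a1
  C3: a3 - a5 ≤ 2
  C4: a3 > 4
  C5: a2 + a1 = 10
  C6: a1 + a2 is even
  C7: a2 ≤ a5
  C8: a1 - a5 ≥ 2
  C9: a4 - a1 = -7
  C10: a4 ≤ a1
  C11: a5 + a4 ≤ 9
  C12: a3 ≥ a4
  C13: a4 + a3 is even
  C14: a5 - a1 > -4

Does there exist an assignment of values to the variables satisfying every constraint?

Satisfiable

Take a1 = 8, a2 = 2, a3 = 5, a4 = 1, a5 = 5. Then constraint 1: a5 + a2 = 7; constraint 3: a3 - a5 = 0, and every other listed constraint is also met.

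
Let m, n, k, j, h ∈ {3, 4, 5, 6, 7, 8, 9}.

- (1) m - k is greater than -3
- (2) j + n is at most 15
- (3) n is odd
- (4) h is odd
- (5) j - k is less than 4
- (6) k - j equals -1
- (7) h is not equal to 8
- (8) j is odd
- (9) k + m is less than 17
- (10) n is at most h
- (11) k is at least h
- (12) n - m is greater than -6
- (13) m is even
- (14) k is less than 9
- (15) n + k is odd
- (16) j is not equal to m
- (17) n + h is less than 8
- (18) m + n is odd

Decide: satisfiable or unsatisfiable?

The assignment m = 8, n = 3, k = 8, j = 9, h = 3 works:
  constraint 1 holds since m - k = 0.
  constraint 2 holds since j + n = 12.
The rest check out directly.

Satisfiable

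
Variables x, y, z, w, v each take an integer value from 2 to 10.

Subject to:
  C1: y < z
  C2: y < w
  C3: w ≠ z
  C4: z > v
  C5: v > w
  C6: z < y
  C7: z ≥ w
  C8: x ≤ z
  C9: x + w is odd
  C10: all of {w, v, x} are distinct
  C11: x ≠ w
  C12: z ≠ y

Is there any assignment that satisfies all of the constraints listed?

Unsatisfiable

Constraints 2, 4, 5, and 6 give w < v, v < z, z < y, y < w. Chaining: w < v < z < y < w, which forces w < w — impossible.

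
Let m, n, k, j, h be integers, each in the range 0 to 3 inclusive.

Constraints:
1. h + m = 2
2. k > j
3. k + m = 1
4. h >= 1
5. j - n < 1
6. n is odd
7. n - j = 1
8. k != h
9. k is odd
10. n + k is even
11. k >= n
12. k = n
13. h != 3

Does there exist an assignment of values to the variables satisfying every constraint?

Setting (m, n, k, j, h) = (0, 1, 1, 0, 2) satisfies everything: constraint 1: h + m = 2; constraint 3: k + m = 1; constraint 5: j - n = -1, and the others follow.

Satisfiable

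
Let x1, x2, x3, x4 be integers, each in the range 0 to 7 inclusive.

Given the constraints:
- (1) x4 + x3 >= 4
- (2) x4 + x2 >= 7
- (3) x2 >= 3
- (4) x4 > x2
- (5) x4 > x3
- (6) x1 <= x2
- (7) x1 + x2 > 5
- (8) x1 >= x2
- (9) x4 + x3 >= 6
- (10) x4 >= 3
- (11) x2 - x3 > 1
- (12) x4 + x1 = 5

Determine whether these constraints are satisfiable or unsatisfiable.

From constraint 10: x4 ≥ 3. From constraints 3 and 8: x1 ≥ x2 ≥ 3. Hence x4 + x1 ≥ 6. But constraint 12 requires x4 + x1 = 5, and 5 < 6. Contradiction.

Unsatisfiable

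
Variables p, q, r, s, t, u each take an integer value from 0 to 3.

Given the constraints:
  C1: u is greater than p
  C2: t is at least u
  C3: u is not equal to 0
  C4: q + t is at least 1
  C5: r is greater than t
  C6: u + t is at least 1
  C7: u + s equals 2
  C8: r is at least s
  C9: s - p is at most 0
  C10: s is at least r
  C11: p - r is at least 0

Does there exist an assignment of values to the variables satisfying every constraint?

Unsatisfiable

Constraints 1, 2, 5, 9, and 10 give s ≤ p, p < u, u ≤ t, t < r, r ≤ s. Chaining: s ≤ p < u ≤ t < r ≤ s, which forces s < s — impossible.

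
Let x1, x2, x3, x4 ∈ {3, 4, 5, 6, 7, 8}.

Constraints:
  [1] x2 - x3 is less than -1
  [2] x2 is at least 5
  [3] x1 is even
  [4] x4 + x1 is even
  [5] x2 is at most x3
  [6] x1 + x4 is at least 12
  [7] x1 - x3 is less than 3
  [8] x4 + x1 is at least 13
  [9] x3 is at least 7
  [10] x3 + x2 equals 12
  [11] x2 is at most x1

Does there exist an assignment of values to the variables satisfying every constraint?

Satisfiable

Take x1 = 8, x2 = 5, x3 = 7, x4 = 6. Then constraint 1: x2 - x3 = -2; constraint 6: x1 + x4 = 14, and every other listed constraint is also met.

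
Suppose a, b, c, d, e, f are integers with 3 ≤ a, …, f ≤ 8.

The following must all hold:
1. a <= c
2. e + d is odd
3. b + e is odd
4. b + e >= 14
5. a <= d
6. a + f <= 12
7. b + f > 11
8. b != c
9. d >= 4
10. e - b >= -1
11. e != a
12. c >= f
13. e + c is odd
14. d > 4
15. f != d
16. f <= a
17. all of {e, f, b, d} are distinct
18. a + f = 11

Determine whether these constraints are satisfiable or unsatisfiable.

One satisfying assignment is a = 6, b = 8, c = 6, d = 6, e = 7, f = 5.
For the less obvious constraints — constraint 4: b + e = 15; constraint 6: a + f = 11 — and the others hold by inspection.

Satisfiable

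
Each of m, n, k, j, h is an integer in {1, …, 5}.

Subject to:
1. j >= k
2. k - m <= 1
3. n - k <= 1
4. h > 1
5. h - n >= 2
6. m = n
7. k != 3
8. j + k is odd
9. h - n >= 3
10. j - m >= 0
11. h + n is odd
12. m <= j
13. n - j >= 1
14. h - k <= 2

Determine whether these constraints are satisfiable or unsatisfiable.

Constraints 2, 9, 10, 13, and 14 give h − n ≥ 3, n − j ≥ 1, j − m ≥ 0, m − k ≥ -1, k − h ≥ -2.
Adding all 5 inequalities: the left sides telescope to 0, and the right sides sum to 3 + 1 + 0 + (-1) + (-2) = 1. So 0 ≥ 1, which is false.

Unsatisfiable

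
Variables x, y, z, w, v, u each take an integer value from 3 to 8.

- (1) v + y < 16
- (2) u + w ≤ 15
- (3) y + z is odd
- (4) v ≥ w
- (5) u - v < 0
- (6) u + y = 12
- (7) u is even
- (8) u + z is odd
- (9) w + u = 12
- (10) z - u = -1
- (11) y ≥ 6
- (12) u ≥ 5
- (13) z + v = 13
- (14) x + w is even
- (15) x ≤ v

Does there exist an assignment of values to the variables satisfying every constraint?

The assignment x = 6, y = 6, z = 5, w = 6, v = 8, u = 6 works:
  constraint 1 holds since v + y = 14.
  constraint 2 holds since u + w = 12.
The rest check out directly.

Satisfiable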